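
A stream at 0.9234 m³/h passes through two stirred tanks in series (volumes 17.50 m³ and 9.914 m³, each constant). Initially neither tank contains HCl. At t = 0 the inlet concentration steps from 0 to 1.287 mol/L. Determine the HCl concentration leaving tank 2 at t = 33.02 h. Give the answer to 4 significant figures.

0.8447 mol/L

Each tank obeys Vᵢ dCᵢ/dt = Q(Cᵢ₋₁ − Cᵢ), so τᵢ = Vᵢ/Q.
τ₁ = 17.50/0.9234 = 18.9517 h; τ₂ = 9.914/0.9234 = 10.7364 h.
Tank 1: C₁ = C_in(1 − e^(−t/τ₁)). Tank 2 (τ₁ ≠ τ₂): C₂ = C_in[1 − (τ₁ e^(−t/τ₁) − τ₂ e^(−t/τ₂))/(τ₁ − τ₂)].
At t = 33.02: e^(−t/τ₁) = 0.175113, e^(−t/τ₂) = 0.0461658.
C₂ = 1.287·[1 − (18.9517·0.175113 − 10.7364·0.0461658)/(8.21529)] = 1.287·0.656368 = 0.844746 mol/L.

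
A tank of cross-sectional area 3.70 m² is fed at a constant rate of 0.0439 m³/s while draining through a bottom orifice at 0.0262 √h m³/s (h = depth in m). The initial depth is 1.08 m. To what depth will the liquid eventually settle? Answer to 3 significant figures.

Level balance: A dh/dt = 0.0439 − 0.0262 √h. Setting dh/dt = 0:
Q_in = 0.0262 √h_ss ⇒ √h_ss = 0.0439/0.0262 = 1.6756.
h_ss = 1.6756² = 2.8075 m. (Since h₀ = 1.08 m < h_ss, the level will rise toward this value.)

2.81 m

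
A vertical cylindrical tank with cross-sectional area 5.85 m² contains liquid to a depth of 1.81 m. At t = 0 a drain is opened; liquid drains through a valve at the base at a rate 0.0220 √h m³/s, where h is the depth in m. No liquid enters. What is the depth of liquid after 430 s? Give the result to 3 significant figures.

0.288 m

With no inflow, A dh/dt = −0.0220 √h.
This is separable: 2 d(√h)/dt = −0.0220/A, so √h = √h₀ − (0.0220/(2A)) t.
√h = √1.81 − 0.0220·430/(2·5.85) = 1.3454 − 0.80855 = 0.53682.
h = 0.53682² = 0.28817 m.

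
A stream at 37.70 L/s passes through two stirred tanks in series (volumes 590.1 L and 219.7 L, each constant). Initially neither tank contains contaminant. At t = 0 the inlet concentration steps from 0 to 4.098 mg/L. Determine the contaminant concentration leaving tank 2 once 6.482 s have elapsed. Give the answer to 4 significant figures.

Each tank obeys Vᵢ dCᵢ/dt = Q(Cᵢ₋₁ − Cᵢ), so τᵢ = Vᵢ/Q.
τ₁ = 590.1/37.70 = 15.6525 s; τ₂ = 219.7/37.70 = 5.82759 s.
Solving the cascade with C₁(0)=C₂(0)=0 gives C₂(t) = C_in[1 − (τ₁ e^(−t/τ₁) − τ₂ e^(−t/τ₂))/(τ₁ − τ₂)].
At t = 6.482: e^(−t/τ₁) = 0.660923, e^(−t/τ₂) = 0.328803.
C₂ = 4.098·[1 − (15.6525·0.660923 − 5.82759·0.328803)/(9.82493)] = 4.098·0.142083 = 0.582258 mg/L.

0.5823 mg/L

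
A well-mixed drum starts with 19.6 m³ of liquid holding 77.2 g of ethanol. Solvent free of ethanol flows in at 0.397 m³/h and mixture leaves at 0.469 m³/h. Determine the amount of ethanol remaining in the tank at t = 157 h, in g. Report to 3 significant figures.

Let m(t) be the amount of ethanol. Volume: V(t) = V₀ + (Q_in − Q_out) t = 19.6 − 0.072000 t; V(157) = 8.2960 m³.
No ethanol enters, so dm/dt = −Q_out · (m/V).
dm/m = −Q_out dt/(V₀ − 0.072000 t); integrating gives ln(m/m₀) = −(Q_out/(Q_in−Q_out)) ln(V/V₀).
m = m₀ (V₀/V)^(Q_out/(Q_in−Q_out)) = 77.2 × (19.6/8.2960)^(-6.5139) = 0.28537 g.

0.285 g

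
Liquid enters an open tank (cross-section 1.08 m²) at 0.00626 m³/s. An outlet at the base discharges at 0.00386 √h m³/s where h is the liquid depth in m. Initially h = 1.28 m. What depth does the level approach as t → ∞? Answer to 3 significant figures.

Level balance: A dh/dt = 0.00626 − 0.00386 √h. Setting dh/dt = 0:
Q_in = 0.00386 √h_ss ⇒ √h_ss = 0.00626/0.00386 = 1.6218.
h_ss = 1.6218² = 2.6301 m. (Since h₀ = 1.28 m < h_ss, the level will rise toward this value.)

2.63 m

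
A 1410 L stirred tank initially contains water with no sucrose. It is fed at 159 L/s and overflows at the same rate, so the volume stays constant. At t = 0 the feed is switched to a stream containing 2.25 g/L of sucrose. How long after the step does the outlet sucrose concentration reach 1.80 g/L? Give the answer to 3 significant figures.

Transient balance on the dissolved component: V dC/dt = Q(C_in − C), so τ = V/Q = 8.8679 s.
C(t) = C_in + (C₀ − C_in) e^(−t/τ). Set C = 1.80 and solve for t:
e^(−t/τ) = (C − C_in)/(C₀ − C_in) = (1.80 − 2.25)/(0 − 2.25) = 0.20000
t = −τ ln(…) = 8.8679 × 1.6094 = 14.272 s.

14.3 s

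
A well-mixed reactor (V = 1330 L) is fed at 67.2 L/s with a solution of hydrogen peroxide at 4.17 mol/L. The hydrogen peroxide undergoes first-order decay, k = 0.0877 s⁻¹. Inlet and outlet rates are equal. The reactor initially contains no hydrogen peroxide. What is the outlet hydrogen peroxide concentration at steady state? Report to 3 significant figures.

Species balance: V dC/dt = Q C_in − Q C − k V C.
At steady state: 0 = Q C_in − (Q + kV) C_ss, so C_ss = Q C_in/(Q + kV).
C_ss = 67.2·4.17/(67.2 + 0.0877·1330) = 280.22/183.84 = 1.5243 mol/L.

1.52 mol/L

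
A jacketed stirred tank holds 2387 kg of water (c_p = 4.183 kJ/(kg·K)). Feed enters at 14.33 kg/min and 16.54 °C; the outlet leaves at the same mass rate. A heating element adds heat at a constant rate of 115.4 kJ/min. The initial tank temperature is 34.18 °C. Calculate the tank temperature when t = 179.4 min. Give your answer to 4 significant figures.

23.82 °C

Energy balance: M c_p dT/dt = ṁ c_p (T_in − T) + 115.4.
τ = M/ṁ = 166.574 min; T_ss = T_in + Q̇/(ṁ c_p) = 16.54 + 115.4/(14.33·4.183) = 18.4652 °C.
T approaches T_ss exponentially: T(t) = T_ss + (T₀ − T_ss) e^(−t/τ).
T(179.4) = 18.4652 + (15.7148)·e^(−179.4/166.574) = 18.4652 + (15.7148)·0.340615 = 23.8179 °C.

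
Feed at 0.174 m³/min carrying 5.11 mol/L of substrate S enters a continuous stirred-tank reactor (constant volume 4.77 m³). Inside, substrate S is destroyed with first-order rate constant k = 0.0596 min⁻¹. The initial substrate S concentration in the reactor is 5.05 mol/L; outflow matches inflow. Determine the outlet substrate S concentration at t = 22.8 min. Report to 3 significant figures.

V dC/dt = Q(C_in − C) − k V C.
This is linear with rate a = Q/V + k = 0.096078 min⁻¹.
C_ss = Q C_in/(Q + kV) = 1.9401 mol/L; C(t) = C_ss + (C₀ − C_ss) e^(−a t).
C(22.8) = 1.9401 + (3.1099)·e^(−0.096078·22.8) = 1.9401 + (3.1099)·0.11185 = 2.2880 mol/L.

2.29 mol/L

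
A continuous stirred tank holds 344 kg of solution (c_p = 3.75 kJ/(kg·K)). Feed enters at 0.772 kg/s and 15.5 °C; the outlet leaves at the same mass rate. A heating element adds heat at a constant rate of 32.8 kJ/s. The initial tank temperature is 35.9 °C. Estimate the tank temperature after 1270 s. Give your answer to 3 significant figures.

Heat balance on the well-mixed liquid: M c_p dT/dt = ṁ c_p (T_in − T) + 32.8.
τ = M/ṁ = 445.60 s; T_ss = T_in + Q̇/(ṁ c_p) = 15.5 + 32.8/(0.772·3.75) = 26.830 °C.
T approaches T_ss exponentially: T(t) = T_ss + (T₀ − T_ss) e^(−t/τ).
T(1270) = 26.830 + (9.0701)·e^(−1270/445.60) = 26.830 + (9.0701)·0.057838 = 27.354 °C.

27.4 °C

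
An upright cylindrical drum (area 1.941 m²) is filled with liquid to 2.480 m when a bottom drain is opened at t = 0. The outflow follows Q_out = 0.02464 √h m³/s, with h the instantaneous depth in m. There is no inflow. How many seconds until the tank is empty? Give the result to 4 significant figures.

248.1 s

A dh/dt = −Q_out = −0.02464 √h.
Separate and integrate: 2(√h − √h₀) = −(0.02464/A) t.
Set h = 0: 2√h₀ = (0.02464/A) t_empty ⇒ t_empty = 2A√h₀/0.02464.
t_empty = 2·1.941·√2.480/0.02464 = 3.88200·1.57480/0.02464 = 248.108 s.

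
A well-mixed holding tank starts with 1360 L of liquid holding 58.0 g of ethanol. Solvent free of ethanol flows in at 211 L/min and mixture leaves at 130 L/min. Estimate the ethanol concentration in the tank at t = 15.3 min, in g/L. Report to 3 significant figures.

Total volume: dV/dt = Q_in − Q_out = 81.000 L/min, so V(t) = 1360 + 81.000 t and V(15.3) = 2599.3 L.
Solute balance: dm/dt = 0 − Q_out C = −Q_out m/V(t).
Separate: dm/m = −Q_out dt/V(t) ⇒ ln(m/m₀) = −(Q_out/(Q_in−Q_out)) ln(V/V₀).
m = m₀ (V₀/V)^(Q_out/(Q_in−Q_out)) = 58.0 × (1360/2599.3)^(1.6049) = 20.508 g.
C = m/V = 20.508/2599.3 = 0.0078900 g/L.

0.00789 g/L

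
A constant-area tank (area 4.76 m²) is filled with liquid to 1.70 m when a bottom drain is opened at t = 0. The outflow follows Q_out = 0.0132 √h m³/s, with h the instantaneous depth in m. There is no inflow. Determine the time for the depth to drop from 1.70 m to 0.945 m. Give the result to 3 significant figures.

A dh/dt = −Q_out = −0.0132 √h.
This is separable: 2 d(√h)/dt = −0.0132/A, so √h = √h₀ − (0.0132/(2A)) t.
t = 2A(√h₀ − √h)/0.0132 = 2·4.76·(√1.70 − √0.945)/0.0132
  = 9.5200 × (1.3038 − 0.97211) / 0.0132 = 239.25 s.

239 s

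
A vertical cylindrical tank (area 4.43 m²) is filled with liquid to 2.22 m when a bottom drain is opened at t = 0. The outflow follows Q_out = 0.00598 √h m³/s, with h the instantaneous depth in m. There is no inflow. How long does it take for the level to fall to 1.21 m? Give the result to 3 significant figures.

578 s

Volume balance on the tank: A dh/dt = −0.00598 √h.
∫ h^(−1/2) dh = −(0.00598/A) ∫ dt, giving 2√h = 2√h₀ − (0.00598/A) t.
t = 2A(√h₀ − √h)/0.00598 = 2·4.43·(√2.22 − √1.21)/0.00598
  = 8.8600 × (1.4900 − 1.1000) / 0.00598 = 577.78 s.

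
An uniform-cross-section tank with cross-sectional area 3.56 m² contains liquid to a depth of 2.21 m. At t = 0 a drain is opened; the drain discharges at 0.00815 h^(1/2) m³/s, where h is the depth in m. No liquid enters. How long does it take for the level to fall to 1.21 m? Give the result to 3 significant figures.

338 s

A dh/dt = −Q_out = −0.00815 √h.
Separate and integrate: 2(√h − √h₀) = −(0.00815/A) t.
t = 2A(√h₀ − √h)/0.00815 = 2·3.56·(√2.21 − √1.21)/0.00815
  = 7.1200 × (1.4866 − 1.1000) / 0.00815 = 337.75 s.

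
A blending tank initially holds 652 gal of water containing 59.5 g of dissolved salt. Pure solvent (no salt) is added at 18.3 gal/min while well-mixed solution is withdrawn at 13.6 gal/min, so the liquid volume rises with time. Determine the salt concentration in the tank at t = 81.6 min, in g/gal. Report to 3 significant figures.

Total volume: dV/dt = Q_in − Q_out = 4.7000 gal/min, so V(t) = 652 + 4.7000 t and V(81.6) = 1035.5 gal.
Species balance (pure solvent in): dm/dt = −Q_out · m/V(t).
Separate: dm/m = −Q_out dt/V(t) ⇒ ln(m/m₀) = −(Q_out/(Q_in−Q_out)) ln(V/V₀).
m = m₀ (V₀/V)^(Q_out/(Q_in−Q_out)) = 59.5 × (652/1035.5)^(2.8936) = 15.601 g.
C = m/V = 15.601/1035.5 = 0.015066 g/gal.

0.0151 g/gal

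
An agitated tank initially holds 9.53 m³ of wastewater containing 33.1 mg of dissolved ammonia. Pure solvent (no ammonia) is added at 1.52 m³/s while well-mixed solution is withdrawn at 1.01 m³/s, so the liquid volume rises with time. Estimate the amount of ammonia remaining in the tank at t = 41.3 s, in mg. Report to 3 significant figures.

Total volume: dV/dt = Q_in − Q_out = 0.51000 m³/s, so V(t) = 9.53 + 0.51000 t and V(41.3) = 30.593 m³.
Species balance (pure solvent in): dm/dt = −Q_out · m/V(t).
dm/m = −Q_out dt/(V₀ + 0.51000 t); integrating gives ln(m/m₀) = −(Q_out/(Q_in−Q_out)) ln(V/V₀).
m = m₀ (V₀/V)^(Q_out/(Q_in−Q_out)) = 33.1 × (9.53/30.593)^(1.9804) = 3.2863 mg.

3.29 mg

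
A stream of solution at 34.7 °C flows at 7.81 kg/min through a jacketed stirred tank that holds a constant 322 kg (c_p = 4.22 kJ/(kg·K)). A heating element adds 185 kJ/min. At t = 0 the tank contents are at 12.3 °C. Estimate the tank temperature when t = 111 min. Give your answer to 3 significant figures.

Unsteady energy balance on the tank contents: M c_p dT/dt = ṁ c_p (T_in − T) + 185.
τ = M/ṁ = 41.229 min; T_ss = T_in + Q̇/(ṁ c_p) = 34.7 + 185/(7.81·4.22) = 40.313 °C.
Solution: T(t) = T_ss + (T₀ − T_ss) e^(−t/τ).
T(111) = 40.313 + (-28.013)·e^(−111/41.229) = 40.313 + (-28.013)·0.067727 = 38.416 °C.

38.4 °C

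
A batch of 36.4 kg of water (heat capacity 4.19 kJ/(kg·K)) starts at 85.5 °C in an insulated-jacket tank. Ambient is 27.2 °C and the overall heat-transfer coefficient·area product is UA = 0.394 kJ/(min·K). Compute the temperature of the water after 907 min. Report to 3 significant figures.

Lumped-capacitance energy balance: M c_p dT/dt = UA(T_amb − T).
dT/dt = (T_ss − T)/τ with T_ss = T_amb = 27.200 °C, τ = M c_p/UA = 36.4·4.19/0.394 = 387.10 min.
Solution: T(t) = T_ss + (T₀ − T_ss) e^(−t/τ).
T(907) = 27.200 + (58.300)·0.096031 = 32.799 °C.

32.8 °C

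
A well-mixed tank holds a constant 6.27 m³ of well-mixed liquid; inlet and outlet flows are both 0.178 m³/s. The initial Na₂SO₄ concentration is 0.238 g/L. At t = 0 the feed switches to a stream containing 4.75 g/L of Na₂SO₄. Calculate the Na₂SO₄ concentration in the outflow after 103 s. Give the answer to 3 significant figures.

4.51 g/L

Species balance on the tank: V dC/dt = Q(C_in − C).
Rewrite as dC/dt + C/τ = C_in/τ, τ = V/Q = 35.225 s.
Integrating: C(t) = C_in + (C₀ − C_in) e^(−t/τ).
C(103) = 4.75 + (0.238 − 4.75)·e^(−103/35.225) = 4.75 + (-4.5120)·0.053714 = 4.5076 g/L.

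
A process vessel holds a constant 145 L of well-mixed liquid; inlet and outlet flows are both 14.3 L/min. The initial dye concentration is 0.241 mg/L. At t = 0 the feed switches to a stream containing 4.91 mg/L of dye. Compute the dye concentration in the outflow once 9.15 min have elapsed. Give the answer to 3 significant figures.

3.02 mg/L

Mass balance on the solute (V constant): V dC/dt = Q(C_in − C).
Rewrite as dC/dt + C/τ = C_in/τ, τ = V/Q = 10.140 min.
Integrating: C(t) = C_in + (C₀ − C_in) e^(−t/τ).
C(9.15) = 4.91 + (0.241 − 4.91)·e^(−9.15/10.140) = 4.91 + (-4.6690)·0.40560 = 3.0162 mg/L.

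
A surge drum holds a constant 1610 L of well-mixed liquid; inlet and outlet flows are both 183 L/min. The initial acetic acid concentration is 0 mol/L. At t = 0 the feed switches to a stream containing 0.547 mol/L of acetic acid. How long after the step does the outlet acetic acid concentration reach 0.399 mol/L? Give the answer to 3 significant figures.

Species balance: V dC/dt = Q(C_in − C) ⇒ τ = V/Q = 8.7978 min.
C(t) = C_in + (C₀ − C_in) e^(−t/τ). Set C = 0.399 and solve for t:
e^(−t/τ) = (C − C_in)/(C₀ − C_in) = (0.399 − 0.547)/(0 − 0.547) = 0.27057
t = −τ ln(…) = 8.7978 × 1.3072 = 11.501 min.

11.5 min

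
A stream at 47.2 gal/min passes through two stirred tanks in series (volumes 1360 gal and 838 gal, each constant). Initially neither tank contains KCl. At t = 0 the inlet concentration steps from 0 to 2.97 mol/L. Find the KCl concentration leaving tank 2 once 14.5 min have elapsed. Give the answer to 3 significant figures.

0.399 mol/L

Species balance on tank i: dCᵢ/dt = (Cᵢ₋₁ − Cᵢ)/τᵢ with τᵢ = Vᵢ/Q.
τ₁ = 1360/47.2 = 28.814 min; τ₂ = 838/47.2 = 17.754 min.
Solving the cascade with C₁(0)=C₂(0)=0 gives C₂(t) = C_in[1 − (τ₁ e^(−t/τ₁) − τ₂ e^(−t/τ₂))/(τ₁ − τ₂)].
At t = 14.5: e^(−t/τ₁) = 0.60457, e^(−t/τ₂) = 0.44188.
C₂ = 2.97·[1 − (28.814·0.60457 − 17.754·0.44188)/(11.059)] = 2.97·0.13426 = 0.39874 mol/L.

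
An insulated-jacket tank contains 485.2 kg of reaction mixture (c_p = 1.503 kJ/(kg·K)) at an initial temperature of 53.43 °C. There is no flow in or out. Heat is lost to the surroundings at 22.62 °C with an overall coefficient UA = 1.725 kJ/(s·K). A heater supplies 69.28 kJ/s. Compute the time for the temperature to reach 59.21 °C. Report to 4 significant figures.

406.9 s

Heat balance on the well-mixed liquid: M c_p dT/dt = −UA(T − T_amb) + Q̇.
τ = M c_p/UA = 422.757 s; T_ss = T_amb + Q̇/UA = 22.62 + 69.28/1.725 = 62.7823 °C.
T(t) = T_ss + (T₀ − T_ss)e^(−t/τ); set T = 59.21:
t = −τ ln[(T − T_ss)/(T₀ − T_ss)] = −422.757 · ln(0.381971) = 406.865 s.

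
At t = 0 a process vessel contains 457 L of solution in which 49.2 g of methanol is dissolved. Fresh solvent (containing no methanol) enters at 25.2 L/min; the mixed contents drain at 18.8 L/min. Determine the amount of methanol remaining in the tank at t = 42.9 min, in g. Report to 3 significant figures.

12.4 g

Let m(t) be the amount of methanol. Volume: V(t) = V₀ + (Q_in − Q_out) t = 457 + 6.4000 t; V(42.9) = 731.56 L.
Species balance (pure solvent in): dm/dt = −Q_out · m/V(t).
Separate: dm/m = −Q_out dt/V(t) ⇒ ln(m/m₀) = −(Q_out/(Q_in−Q_out)) ln(V/V₀).
m = m₀ (V₀/V)^(Q_out/(Q_in−Q_out)) = 49.2 × (457/731.56)^(2.9375) = 12.352 g.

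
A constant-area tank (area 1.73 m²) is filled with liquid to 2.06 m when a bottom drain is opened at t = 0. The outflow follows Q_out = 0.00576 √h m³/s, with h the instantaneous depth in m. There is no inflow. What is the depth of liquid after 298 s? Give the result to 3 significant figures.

0.882 m

With no inflow, A dh/dt = −0.00576 √h.
Separate and integrate: 2(√h − √h₀) = −(0.00576/A) t.
√h = √2.06 − 0.00576·298/(2·1.73) = 1.4353 − 0.49609 = 0.93918.
h = 0.93918² = 0.88205 m.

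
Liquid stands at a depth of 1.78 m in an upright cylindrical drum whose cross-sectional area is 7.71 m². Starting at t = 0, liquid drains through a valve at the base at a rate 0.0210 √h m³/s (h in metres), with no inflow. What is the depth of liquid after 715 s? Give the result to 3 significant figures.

0.130 m

With no inflow, A dh/dt = −0.0210 √h.
∫ h^(−1/2) dh = −(0.0210/A) ∫ dt, giving 2√h = 2√h₀ − (0.0210/A) t.
√h = √1.78 − 0.0210·715/(2·7.71) = 1.3342 − 0.97374 = 0.36043.
h = 0.36043² = 0.12991 m.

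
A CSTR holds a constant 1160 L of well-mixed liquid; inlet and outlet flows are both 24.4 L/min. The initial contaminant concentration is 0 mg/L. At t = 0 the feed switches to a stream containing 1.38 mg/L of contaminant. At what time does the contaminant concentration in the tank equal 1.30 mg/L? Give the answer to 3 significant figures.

Species balance on the tank: V dC/dt = Q(C_in − C), so τ = V/Q = 47.541 min.
C(t) = C_in + (C₀ − C_in) e^(−t/τ). Set C = 1.30 and solve for t:
e^(−t/τ) = (C − C_in)/(C₀ − C_in) = (1.30 − 1.38)/(0 − 1.38) = 0.057971
t = −τ ln(…) = 47.541 × 2.8478 = 135.39 min.

135 min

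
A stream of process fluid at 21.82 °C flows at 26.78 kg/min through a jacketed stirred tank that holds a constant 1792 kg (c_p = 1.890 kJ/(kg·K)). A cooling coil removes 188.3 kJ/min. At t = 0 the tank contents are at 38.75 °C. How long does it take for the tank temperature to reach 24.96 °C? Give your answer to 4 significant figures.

Unsteady energy balance on the tank contents: M c_p dT/dt = ṁ c_p (T_in − T) − 188.3.
τ = M/ṁ = 66.9156 min; T_ss = T_in − Q̇/(ṁ c_p) = 18.0997 °C.
T(t) = T_ss + (T₀ − T_ss) e^(−t/τ). Set T = 24.96:
e^(−t/τ) = (24.96 − 18.0997)/(38.75 − 18.0997) = 0.332213
t = −66.9156 · ln(0.332213) = 73.7396 min.

73.74 min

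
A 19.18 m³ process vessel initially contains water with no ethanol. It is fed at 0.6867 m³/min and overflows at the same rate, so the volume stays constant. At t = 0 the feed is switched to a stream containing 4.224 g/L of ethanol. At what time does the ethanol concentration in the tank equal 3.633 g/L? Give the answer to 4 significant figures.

Species balance: V dC/dt = Q(C_in − C) ⇒ τ = V/Q = 27.9307 min.
C(t) = C_in + (C₀ − C_in) e^(−t/τ). Set C = 3.633 and solve for t:
e^(−t/τ) = (C − C_in)/(C₀ − C_in) = (3.633 − 4.224)/(0 − 4.224) = 0.139915
t = −τ ln(…) = 27.9307 × 1.96672 = 54.9319 min.

54.93 min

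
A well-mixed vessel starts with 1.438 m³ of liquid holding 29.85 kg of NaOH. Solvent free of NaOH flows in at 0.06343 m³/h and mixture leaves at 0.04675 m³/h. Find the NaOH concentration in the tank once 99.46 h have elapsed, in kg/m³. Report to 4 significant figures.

Let m(t) be the amount of NaOH. Volume: V(t) = V₀ + (Q_in − Q_out) t = 1.438 + 0.0166800 t; V(99.46) = 3.09699 m³.
Solute balance: dm/dt = 0 − Q_out C = −Q_out m/V(t).
dm/m = −Q_out dt/(V₀ + 0.0166800 t); integrating gives ln(m/m₀) = −(Q_out/(Q_in−Q_out)) ln(V/V₀).
m = m₀ (V₀/V)^(Q_out/(Q_in−Q_out)) = 29.85 × (1.438/3.09699)^(2.80276) = 3.47630 kg.
C = m/V = 3.47630/3.09699 = 1.12248 kg/m³.

1.122 kg/m³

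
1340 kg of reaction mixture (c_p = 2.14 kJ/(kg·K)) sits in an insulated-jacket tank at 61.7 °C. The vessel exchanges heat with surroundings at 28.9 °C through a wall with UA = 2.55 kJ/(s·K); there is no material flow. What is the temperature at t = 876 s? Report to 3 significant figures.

44.0 °C

M c_p dT/dt = −UA(T − T_amb).
dT/dt = (T_ss − T)/τ with T_ss = T_amb = 28.900 °C, τ = M c_p/UA = 1340·2.14/2.55 = 1124.5 s.
This is linear first-order; T(t) = T_ss + (T₀ − T_ss) e^(−t/τ).
T(876) = 28.900 + (32.800)·0.45887 = 43.951 °C.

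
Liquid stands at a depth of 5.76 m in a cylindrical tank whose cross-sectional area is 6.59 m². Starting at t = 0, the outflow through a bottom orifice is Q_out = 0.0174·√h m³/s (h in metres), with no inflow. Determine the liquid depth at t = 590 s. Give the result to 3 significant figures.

2.63 m

Accumulation of liquid (constant cross-section A): A dh/dt = −0.0174 √h.
Separate and integrate: 2(√h − √h₀) = −(0.0174/A) t.
√h = √5.76 − 0.0174·590/(2·6.59) = 2.4000 − 0.77891 = 1.6211.
h = 1.6211² = 2.6279 m.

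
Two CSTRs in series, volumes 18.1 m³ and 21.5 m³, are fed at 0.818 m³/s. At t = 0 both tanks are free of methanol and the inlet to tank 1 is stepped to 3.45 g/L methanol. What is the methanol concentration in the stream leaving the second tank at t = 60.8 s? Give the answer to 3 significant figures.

2.47 g/L

Time constants: τᵢ = Vᵢ/Q for each well-mixed tank.
τ₁ = 18.1/0.818 = 22.127 s; τ₂ = 21.5/0.818 = 26.284 s.
Solving the cascade with C₁(0)=C₂(0)=0 gives C₂(t) = C_in[1 − (τ₁ e^(−t/τ₁) − τ₂ e^(−t/τ₂))/(τ₁ − τ₂)].
At t = 60.8: e^(−t/τ₁) = 0.064071, e^(−t/τ₂) = 0.098941.
C₂ = 3.45·[1 − (22.127·0.064071 − 26.284·0.098941)/(-4.1565)] = 3.45·0.71543 = 2.4682 g/L.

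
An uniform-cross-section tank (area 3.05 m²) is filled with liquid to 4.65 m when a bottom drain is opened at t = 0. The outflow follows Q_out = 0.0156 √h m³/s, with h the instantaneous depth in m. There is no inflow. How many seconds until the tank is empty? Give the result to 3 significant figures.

843 s

Mass balance (ρ constant): A dh/dt = −0.0156 √h.
∫ h^(−1/2) dh = −(0.0156/A) ∫ dt, giving 2√h = 2√h₀ − (0.0156/A) t.
Tank is empty when √h = 0: t_empty = 2A√h₀/0.0156.
t_empty = 2·3.05·√4.65/0.0156 = 6.1000·2.1564/0.0156 = 843.20 s.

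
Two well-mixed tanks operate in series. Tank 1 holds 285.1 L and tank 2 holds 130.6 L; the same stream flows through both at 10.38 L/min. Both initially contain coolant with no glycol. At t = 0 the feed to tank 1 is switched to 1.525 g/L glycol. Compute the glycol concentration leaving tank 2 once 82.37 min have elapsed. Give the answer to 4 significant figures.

Species balance on tank i: dCᵢ/dt = (Cᵢ₋₁ − Cᵢ)/τᵢ with τᵢ = Vᵢ/Q.
τ₁ = 285.1/10.38 = 27.4663 min; τ₂ = 130.6/10.38 = 12.5819 min.
Tank 1: C₁ = C_in(1 − e^(−t/τ₁)). Tank 2 (τ₁ ≠ τ₂): C₂ = C_in[1 − (τ₁ e^(−t/τ₁) − τ₂ e^(−t/τ₂))/(τ₁ − τ₂)].
At t = 82.37: e^(−t/τ₁) = 0.0498394, e^(−t/τ₂) = 0.00143483.
C₂ = 1.525·[1 − (27.4663·0.0498394 − 12.5819·0.00143483)/(14.8844)] = 1.525·0.909244 = 1.38660 g/L.

1.387 g/L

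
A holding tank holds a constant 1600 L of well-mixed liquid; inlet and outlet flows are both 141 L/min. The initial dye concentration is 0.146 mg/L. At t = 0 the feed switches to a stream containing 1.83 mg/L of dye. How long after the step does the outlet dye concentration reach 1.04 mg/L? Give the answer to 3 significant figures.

8.59 min

Species balance: V dC/dt = Q(C_in − C) ⇒ τ = V/Q = 11.348 min.
C(t) = C_in + (C₀ − C_in) e^(−t/τ). Set C = 1.04 and solve for t:
e^(−t/τ) = (C − C_in)/(C₀ − C_in) = (1.04 − 1.83)/(0.146 − 1.83) = 0.46912
t = −τ ln(…) = 11.348 × 0.75689 = 8.5889 min.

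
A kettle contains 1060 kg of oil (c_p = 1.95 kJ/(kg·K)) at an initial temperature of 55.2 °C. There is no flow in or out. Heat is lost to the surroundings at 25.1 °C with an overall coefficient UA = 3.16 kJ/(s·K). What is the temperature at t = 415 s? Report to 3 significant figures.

First-law balance (no shaft work): M c_p dT/dt = −UA(T − T_amb).
dT/dt = (T_ss − T)/τ with T_ss = T_amb = 25.100 °C, τ = M c_p/UA = 1060·1.95/3.16 = 654.11 s.
T approaches T_ss exponentially: T(t) = T_ss + (T₀ − T_ss) e^(−t/τ).
T(415) = 25.100 + (30.100)·0.53023 = 41.060 °C.

41.1 °C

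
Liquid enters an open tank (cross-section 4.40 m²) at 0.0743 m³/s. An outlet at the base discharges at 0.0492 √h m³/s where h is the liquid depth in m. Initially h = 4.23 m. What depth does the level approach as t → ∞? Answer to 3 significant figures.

Level balance: A dh/dt = 0.0743 − 0.0492 √h. Setting dh/dt = 0:
Q_in = 0.0492 √h_ss ⇒ √h_ss = 0.0743/0.0492 = 1.5102.
h_ss = 1.5102² = 2.2806 m. (Since h₀ = 4.23 m > h_ss, the level will fall toward this value.)

2.28 m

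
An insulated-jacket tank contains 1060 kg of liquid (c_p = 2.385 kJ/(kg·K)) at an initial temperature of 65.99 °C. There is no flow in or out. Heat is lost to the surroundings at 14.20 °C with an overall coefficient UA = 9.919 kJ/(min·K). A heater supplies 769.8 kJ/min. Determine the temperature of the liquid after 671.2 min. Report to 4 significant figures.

89.95 °C

Lumped-capacitance energy balance: M c_p dT/dt = UA(T_amb − T) + Q̇.
dT/dt = (T_ss − T)/τ with T_ss = T_amb + Q̇/UA = 14.20 + 769.8/9.919 = 91.8086 °C, τ = M c_p/UA = 1060·2.385/9.919 = 254.874 min.
Integrating: T(t) = T_ss + (T₀ − T_ss) e^(−t/τ).
T(671.2) = 91.8086 + (-25.8186)·0.0718300 = 89.9541 °C.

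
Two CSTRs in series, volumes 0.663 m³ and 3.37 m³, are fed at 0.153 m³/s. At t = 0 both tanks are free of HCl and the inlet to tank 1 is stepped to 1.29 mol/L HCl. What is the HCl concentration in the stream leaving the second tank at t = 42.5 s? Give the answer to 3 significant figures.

1.06 mol/L

Species balance on tank i: dCᵢ/dt = (Cᵢ₋₁ − Cᵢ)/τᵢ with τᵢ = Vᵢ/Q.
τ₁ = 0.663/0.153 = 4.3333 s; τ₂ = 3.37/0.153 = 22.026 s.
Tank 1: C₁ = C_in(1 − e^(−t/τ₁)). Tank 2 (τ₁ ≠ τ₂): C₂ = C_in[1 − (τ₁ e^(−t/τ₁) − τ₂ e^(−t/τ₂))/(τ₁ − τ₂)].
At t = 42.5: e^(−t/τ₁) = 5.5027e-05, e^(−t/τ₂) = 0.14522.
C₂ = 1.29·[1 − (4.3333·5.5027e-05 − 22.026·0.14522)/(-17.693)] = 1.29·0.81923 = 1.0568 mol/L.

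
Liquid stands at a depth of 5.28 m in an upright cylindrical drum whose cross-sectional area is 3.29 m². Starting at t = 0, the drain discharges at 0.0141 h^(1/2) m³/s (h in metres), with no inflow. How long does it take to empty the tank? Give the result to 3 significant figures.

1070 s

With no inflow, A dh/dt = −0.0141 √h.
∫ h^(−1/2) dh = −(0.0141/A) ∫ dt, giving 2√h = 2√h₀ − (0.0141/A) t.
Set h = 0: 2√h₀ = (0.0141/A) t_empty ⇒ t_empty = 2A√h₀/0.0141.
t_empty = 2·3.29·√5.28/0.0141 = 6.5800·2.2978/0.0141 = 1072.3 s.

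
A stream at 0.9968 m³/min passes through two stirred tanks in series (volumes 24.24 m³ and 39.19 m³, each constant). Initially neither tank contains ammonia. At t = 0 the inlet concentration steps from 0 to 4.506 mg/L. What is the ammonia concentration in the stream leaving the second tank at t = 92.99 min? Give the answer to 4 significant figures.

3.556 mg/L

Species balance on tank i: dCᵢ/dt = (Cᵢ₋₁ − Cᵢ)/τᵢ with τᵢ = Vᵢ/Q.
τ₁ = 24.24/0.9968 = 24.3178 min; τ₂ = 39.19/0.9968 = 39.3158 min.
Solving the cascade with C₁(0)=C₂(0)=0 gives C₂(t) = C_in[1 − (τ₁ e^(−t/τ₁) − τ₂ e^(−t/τ₂))/(τ₁ − τ₂)].
At t = 92.99: e^(−t/τ₁) = 0.0218415, e^(−t/τ₂) = 0.0939299.
C₂ = 4.506·[1 − (24.3178·0.0218415 − 39.3158·0.0939299)/(-14.9980)] = 4.506·0.789185 = 3.55607 mg/L.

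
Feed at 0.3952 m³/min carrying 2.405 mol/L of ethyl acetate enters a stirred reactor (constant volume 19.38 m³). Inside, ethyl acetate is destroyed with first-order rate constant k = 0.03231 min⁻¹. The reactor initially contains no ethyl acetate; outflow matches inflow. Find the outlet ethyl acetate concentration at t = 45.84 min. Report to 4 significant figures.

0.8475 mol/L

V dC/dt = Q(C_in − C) − k V C.
This is linear with rate a = Q/V + k = 0.0527022 min⁻¹.
C_ss = Q C_in/(Q + kV) = 0.930572 mol/L; C(t) = C_ss + (C₀ − C_ss) e^(−a t).
C(45.84) = 0.930572 + (-0.930572)·e^(−0.0527022·45.84) = 0.930572 + (-0.930572)·0.0892899 = 0.847481 mol/L.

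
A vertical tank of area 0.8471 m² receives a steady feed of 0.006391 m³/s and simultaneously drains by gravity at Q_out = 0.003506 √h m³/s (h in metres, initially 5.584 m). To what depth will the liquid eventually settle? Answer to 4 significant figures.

A dh/dt = Q_in − 0.003506 √h. Steady state requires inflow = outflow:
Q_in = 0.003506 √h_ss ⇒ √h_ss = 0.006391/0.003506 = 1.82288.
h_ss = 1.82288² = 3.32287 m. (Since h₀ = 5.584 m > h_ss, the level will fall toward this value.)

3.323 m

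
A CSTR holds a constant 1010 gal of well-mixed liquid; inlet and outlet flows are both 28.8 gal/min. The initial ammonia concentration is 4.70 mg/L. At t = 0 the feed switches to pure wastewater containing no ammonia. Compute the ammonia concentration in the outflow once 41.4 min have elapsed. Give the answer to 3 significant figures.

1.44 mg/L

Species balance on the tank: V dC/dt = Q(C_in − C).
Time constant τ = V/Q = 1010/28.8 = 35.069 min.
Solution: C(t) = C_in + (C₀ − C_in) e^(−t/τ).
C(41.4) = 0 + (4.70 − 0)·e^(−41.4/35.069) = 0 + (4.7000)·0.30712 = 1.4435 mg/L.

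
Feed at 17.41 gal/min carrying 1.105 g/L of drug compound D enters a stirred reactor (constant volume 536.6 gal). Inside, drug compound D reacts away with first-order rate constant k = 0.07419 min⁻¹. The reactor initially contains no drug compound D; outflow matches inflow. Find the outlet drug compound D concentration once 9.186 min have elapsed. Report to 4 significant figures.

0.2100 g/L

Accumulation = in − out − consumed: V dC/dt = Q C_in − Q C − k V C.
dC/dt = (Q/V) C_in − (Q/V + k) C; effective rate a = Q/V + k = 0.0324450 + 0.07419 = 0.106635 min⁻¹.
C_ss = Q C_in/(Q + kV) = 0.336210 g/L; C(t) = C_ss + (C₀ − C_ss) e^(−a t).
C(9.186) = 0.336210 + (-0.336210)·e^(−0.106635·9.186) = 0.336210 + (-0.336210)·0.375480 = 0.209970 g/L.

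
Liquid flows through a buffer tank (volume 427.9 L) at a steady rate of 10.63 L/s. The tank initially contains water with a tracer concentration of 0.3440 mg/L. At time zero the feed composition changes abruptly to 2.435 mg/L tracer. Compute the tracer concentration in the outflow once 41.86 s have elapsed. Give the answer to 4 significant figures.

1.696 mg/L

Mass balance on the solute (V constant): V dC/dt = Q(C_in − C).
Rewrite as dC/dt + C/τ = C_in/τ, τ = V/Q = 40.2540 s.
C approaches C_in exponentially: C(t) = C_in + (C₀ − C_in) e^(−t/τ).
C(41.86) = 2.435 + (0.3440 − 2.435)·e^(−41.86/40.2540) = 2.435 + (-2.09100)·0.353491 = 1.69585 mg/L.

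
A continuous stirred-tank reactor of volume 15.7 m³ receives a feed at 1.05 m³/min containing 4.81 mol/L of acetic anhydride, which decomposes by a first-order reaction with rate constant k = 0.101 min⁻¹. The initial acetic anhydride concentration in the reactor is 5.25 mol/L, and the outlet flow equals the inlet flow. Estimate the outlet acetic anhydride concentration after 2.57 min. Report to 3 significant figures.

4.08 mol/L

V dC/dt = Q(C_in − C) − k V C.
This is linear with rate a = Q/V + k = 0.16788 min⁻¹.
C_ss = Q C_in/(Q + kV) = 1.9162 mol/L; C(t) = C_ss + (C₀ − C_ss) e^(−a t).
C(2.57) = 1.9162 + (3.3338)·e^(−0.16788·2.57) = 1.9162 + (3.3338)·0.64957 = 4.0817 mol/L.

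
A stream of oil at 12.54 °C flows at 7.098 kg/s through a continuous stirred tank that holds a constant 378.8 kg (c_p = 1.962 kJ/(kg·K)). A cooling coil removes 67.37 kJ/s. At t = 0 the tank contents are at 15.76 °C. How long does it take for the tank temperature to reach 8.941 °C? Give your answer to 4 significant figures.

M c_p dT/dt = ṁ c_p (T_in − T) − Q̇.
τ = M/ṁ = 53.3671 s; T_ss = T_in − Q̇/(ṁ c_p) = 7.70238 °C.
T(t) = T_ss + (T₀ − T_ss) e^(−t/τ). Set T = 8.941:
e^(−t/τ) = (8.941 − 7.70238)/(15.76 − 7.70238) = 0.153720
t = −53.3671 · ln(0.153720) = 99.9365 s.

99.94 s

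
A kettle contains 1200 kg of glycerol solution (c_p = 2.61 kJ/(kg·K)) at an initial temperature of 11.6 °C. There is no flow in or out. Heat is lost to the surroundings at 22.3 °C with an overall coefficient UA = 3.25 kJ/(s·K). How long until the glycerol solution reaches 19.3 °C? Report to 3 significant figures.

1230 s

M c_p dT/dt = −UA(T − T_amb).
τ = M c_p/UA = 963.69 s; T_ss = T_amb = 22.300 °C.
T(t) = T_ss + (T₀ − T_ss)e^(−t/τ); set T = 19.3:
t = −τ ln[(T − T_ss)/(T₀ − T_ss)] = −963.69 · ln(0.28037) = 1225.5 s.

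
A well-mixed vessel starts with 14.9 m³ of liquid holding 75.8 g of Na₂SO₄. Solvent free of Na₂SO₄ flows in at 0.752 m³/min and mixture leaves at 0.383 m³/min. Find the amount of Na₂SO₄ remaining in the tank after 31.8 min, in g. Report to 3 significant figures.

41.5 g

Total volume: dV/dt = Q_in − Q_out = 0.36900 m³/min, so V(t) = 14.9 + 0.36900 t and V(31.8) = 26.634 m³.
Species balance (pure solvent in): dm/dt = −Q_out · m/V(t).
Separate: dm/m = −Q_out dt/V(t) ⇒ ln(m/m₀) = −(Q_out/(Q_in−Q_out)) ln(V/V₀).
m = m₀ (V₀/V)^(Q_out/(Q_in−Q_out)) = 75.8 × (14.9/26.634)^(1.0379) = 41.481 g.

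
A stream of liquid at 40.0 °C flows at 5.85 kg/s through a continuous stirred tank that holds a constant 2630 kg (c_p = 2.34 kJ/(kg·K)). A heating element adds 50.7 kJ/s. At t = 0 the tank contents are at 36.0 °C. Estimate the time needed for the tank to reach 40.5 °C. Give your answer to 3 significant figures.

394 s

M c_p dT/dt = ṁ c_p (T_in − T) + Q̇.
τ = M/ṁ = 449.57 s; T_ss = T_in + Q̇/(ṁ c_p) = 43.704 °C.
T(t) = T_ss + (T₀ − T_ss) e^(−t/τ). Set T = 40.5:
e^(−t/τ) = (40.5 − 43.704)/(36.0 − 43.704) = 0.41587
t = −449.57 · ln(0.41587) = 394.45 s.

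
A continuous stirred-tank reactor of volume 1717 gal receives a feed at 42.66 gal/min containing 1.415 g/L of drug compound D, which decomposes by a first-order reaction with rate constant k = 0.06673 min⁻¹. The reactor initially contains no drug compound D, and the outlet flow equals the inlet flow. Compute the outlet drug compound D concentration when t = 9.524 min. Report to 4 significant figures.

0.2234 g/L

Accumulation = in − out − consumed: V dC/dt = Q C_in − Q C − k V C.
dC/dt = (Q/V) C_in − (Q/V + k) C; effective rate a = Q/V + k = 0.0248457 + 0.06673 = 0.0915757 min⁻¹.
C_ss = Q C_in/(Q + kV) = 0.383908 g/L; C(t) = C_ss + (C₀ − C_ss) e^(−a t).
C(9.524) = 0.383908 + (-0.383908)·e^(−0.0915757·9.524) = 0.383908 + (-0.383908)·0.418045 = 0.223417 g/L.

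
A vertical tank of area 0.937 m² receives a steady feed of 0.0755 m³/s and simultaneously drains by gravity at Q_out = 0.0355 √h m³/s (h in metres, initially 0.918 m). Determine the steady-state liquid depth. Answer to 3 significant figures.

4.52 m

Mass balance (ρ constant): A dh/dt = Q_in − 0.0355 √h. At steady state dh/dt = 0:
Q_in = 0.0355 √h_ss ⇒ √h_ss = 0.0755/0.0355 = 2.1268.
h_ss = 2.1268² = 4.5231 m. (Since h₀ = 0.918 m < h_ss, the level will rise toward this value.)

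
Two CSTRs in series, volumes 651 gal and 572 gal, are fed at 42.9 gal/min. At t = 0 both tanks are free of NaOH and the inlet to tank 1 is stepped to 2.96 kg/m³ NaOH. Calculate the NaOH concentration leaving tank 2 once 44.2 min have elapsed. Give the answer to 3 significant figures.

2.41 kg/m³

Time constants: τᵢ = Vᵢ/Q for each well-mixed tank.
τ₁ = 651/42.9 = 15.175 min; τ₂ = 572/42.9 = 13.333 min.
Solving the cascade with C₁(0)=C₂(0)=0 gives C₂(t) = C_in[1 − (τ₁ e^(−t/τ₁) − τ₂ e^(−t/τ₂))/(τ₁ − τ₂)].
At t = 44.2: e^(−t/τ₁) = 0.054328, e^(−t/τ₂) = 0.036334.
C₂ = 2.96·[1 − (15.175·0.054328 − 13.333·0.036334)/(1.8415)] = 2.96·0.81539 = 2.4135 kg/m³.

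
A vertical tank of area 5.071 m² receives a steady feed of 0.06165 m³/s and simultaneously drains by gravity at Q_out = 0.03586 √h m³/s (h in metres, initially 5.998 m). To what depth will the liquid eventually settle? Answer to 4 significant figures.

A dh/dt = Q_in − 0.03586 √h. Steady state requires inflow = outflow:
Q_in = 0.03586 √h_ss ⇒ √h_ss = 0.06165/0.03586 = 1.71919.
h_ss = 1.71919² = 2.95560 m. (Since h₀ = 5.998 m > h_ss, the level will fall toward this value.)

2.956 m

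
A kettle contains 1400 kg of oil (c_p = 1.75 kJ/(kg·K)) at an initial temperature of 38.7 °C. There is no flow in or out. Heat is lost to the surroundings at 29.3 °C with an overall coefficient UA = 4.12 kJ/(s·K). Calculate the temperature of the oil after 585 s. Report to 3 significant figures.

M c_p dT/dt = −UA(T − T_amb).
dT/dt = (T_ss − T)/τ with T_ss = T_amb = 29.300 °C, τ = M c_p/UA = 1400·1.75/4.12 = 594.66 s.
T approaches T_ss exponentially: T(t) = T_ss + (T₀ − T_ss) e^(−t/τ).
T(585) = 29.300 + (9.4000)·0.37390 = 32.815 °C.

32.8 °C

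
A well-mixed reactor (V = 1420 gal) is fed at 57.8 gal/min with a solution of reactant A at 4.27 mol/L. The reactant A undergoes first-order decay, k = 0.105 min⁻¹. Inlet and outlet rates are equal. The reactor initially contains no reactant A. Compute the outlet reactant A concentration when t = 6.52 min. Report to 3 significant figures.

V dC/dt = Q(C_in − C) − k V C.
This is linear with rate a = Q/V + k = 0.14570 min⁻¹.
C_ss = Q C_in/(Q + kV) = 1.1929 mol/L; C(t) = C_ss + (C₀ − C_ss) e^(−a t).
C(6.52) = 1.1929 + (-1.1929)·e^(−0.14570·6.52) = 1.1929 + (-1.1929)·0.38674 = 0.73154 mol/L.

0.732 mol/L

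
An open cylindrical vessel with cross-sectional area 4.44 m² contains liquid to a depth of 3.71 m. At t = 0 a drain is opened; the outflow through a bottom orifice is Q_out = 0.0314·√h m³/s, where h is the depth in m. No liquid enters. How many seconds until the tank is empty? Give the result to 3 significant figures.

A dh/dt = −Q_out = −0.0314 √h.
Separate and integrate: 2(√h − √h₀) = −(0.0314/A) t.
Tank is empty when √h = 0: t_empty = 2A√h₀/0.0314.
t_empty = 2·4.44·√3.71/0.0314 = 8.8800·1.9261/0.0314 = 544.72 s.

545 s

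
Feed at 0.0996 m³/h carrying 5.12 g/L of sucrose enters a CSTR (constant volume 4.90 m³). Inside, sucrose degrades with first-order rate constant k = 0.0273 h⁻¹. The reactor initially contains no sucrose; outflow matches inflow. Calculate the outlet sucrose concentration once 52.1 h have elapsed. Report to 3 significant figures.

Accumulation = in − out − consumed: V dC/dt = Q C_in − Q C − k V C.
This is linear with rate a = Q/V + k = 0.047627 h⁻¹.
C_ss = Q C_in/(Q + kV) = 2.1852 g/L; C(t) = C_ss + (C₀ − C_ss) e^(−a t).
C(52.1) = 2.1852 + (-2.1852)·e^(−0.047627·52.1) = 2.1852 + (-2.1852)·0.083631 = 2.0024 g/L.

2.00 g/L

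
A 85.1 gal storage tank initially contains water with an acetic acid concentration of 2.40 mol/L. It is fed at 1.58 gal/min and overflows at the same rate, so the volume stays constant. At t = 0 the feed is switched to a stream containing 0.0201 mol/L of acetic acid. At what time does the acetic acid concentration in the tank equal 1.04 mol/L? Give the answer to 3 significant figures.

Species balance on the tank: V dC/dt = Q(C_in − C), so τ = V/Q = 53.861 min.
C(t) = C_in + (C₀ − C_in) e^(−t/τ). Set C = 1.04 and solve for t:
e^(−t/τ) = (C − C_in)/(C₀ − C_in) = (1.04 − 0.0201)/(2.40 − 0.0201) = 0.42855
t = −τ ln(…) = 53.861 × 0.84735 = 45.639 min.

45.6 min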